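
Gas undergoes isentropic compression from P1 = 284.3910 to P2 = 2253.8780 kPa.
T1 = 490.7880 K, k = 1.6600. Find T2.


(k-1)/k = 0.3976
(P2/P1)^exp = 2.2774
T2 = 490.7880 * 2.2774 = 1117.7211 K

1117.7211 K


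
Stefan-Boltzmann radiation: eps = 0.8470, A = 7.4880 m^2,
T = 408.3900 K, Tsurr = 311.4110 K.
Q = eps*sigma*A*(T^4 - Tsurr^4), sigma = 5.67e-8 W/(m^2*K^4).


T^4 = 2.7816e+10
Tsurr^4 = 9.4045e+09
Q = 0.8470 * 5.67e-8 * 7.4880 * 1.8412e+10 = 6621.0989 W

6621.0989 W


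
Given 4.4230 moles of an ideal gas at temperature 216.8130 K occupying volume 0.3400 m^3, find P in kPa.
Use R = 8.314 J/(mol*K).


P = nRT/V = 4.4230 * 8.314 * 216.8130 / 0.3400
= 7972.8259 / 0.3400 = 23449.4878 Pa = 23.4495 kPa

23.4495 kPa


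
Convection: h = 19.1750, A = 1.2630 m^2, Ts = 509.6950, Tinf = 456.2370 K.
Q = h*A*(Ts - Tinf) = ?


dT = 53.4580 K
Q = 19.1750 * 1.2630 * 53.4580 = 1294.6472 W

1294.6472 W


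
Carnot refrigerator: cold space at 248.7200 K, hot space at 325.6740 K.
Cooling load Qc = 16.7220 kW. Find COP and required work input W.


COP = 248.7200 / 76.9540 = 3.2321
W = 16.7220 / 3.2321 = 5.1738 kW

COP = 3.2321, W = 5.1738 kW


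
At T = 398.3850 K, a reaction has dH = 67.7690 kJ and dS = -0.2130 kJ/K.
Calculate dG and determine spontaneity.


T*dS = 398.3850 * -0.2130 = -84.8560 kJ
dG = 67.7690 + 84.8560 = 152.6250 kJ (non-spontaneous)

dG = 152.6250 kJ, non-spontaneous


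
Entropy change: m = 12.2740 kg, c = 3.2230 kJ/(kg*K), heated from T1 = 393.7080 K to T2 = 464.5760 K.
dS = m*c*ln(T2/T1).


T2/T1 = 1.1800
ln(T2/T1) = 0.1655
dS = 12.2740 * 3.2230 * 0.1655 = 6.5477 kJ/K

6.5477 kJ/K


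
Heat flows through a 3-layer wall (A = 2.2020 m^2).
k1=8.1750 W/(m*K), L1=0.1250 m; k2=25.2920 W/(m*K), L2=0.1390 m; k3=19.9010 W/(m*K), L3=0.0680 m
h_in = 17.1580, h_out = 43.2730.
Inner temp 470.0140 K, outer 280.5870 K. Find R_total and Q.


R_conv_in = 1/(17.1580*2.2020) = 0.0265
R_1 = 0.1250/(8.1750*2.2020) = 0.0069
R_2 = 0.1390/(25.2920*2.2020) = 0.0025
R_3 = 0.0680/(19.9010*2.2020) = 0.0016
R_conv_out = 1/(43.2730*2.2020) = 0.0105
R_total = 0.0480 K/W
Q = 189.4270 / 0.0480 = 3950.2007 W

R_total = 0.0480 K/W, Q = 3950.2007 W


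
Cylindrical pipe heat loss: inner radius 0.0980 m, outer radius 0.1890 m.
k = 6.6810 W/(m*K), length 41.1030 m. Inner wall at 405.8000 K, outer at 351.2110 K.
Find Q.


dT = 54.5890 K
ln(ro/ri) = 0.6568
Q = 2*pi*6.6810*41.1030*54.5890 / 0.6568 = 143410.3141 W

143410.3141 W


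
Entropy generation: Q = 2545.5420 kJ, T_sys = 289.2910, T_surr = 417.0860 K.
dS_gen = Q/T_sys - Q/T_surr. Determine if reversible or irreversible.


dS_sys = 2545.5420/289.2910 = 8.7992 kJ/K
dS_surr = -2545.5420/417.0860 = -6.1032 kJ/K
dS_gen = 8.7992 - 6.1032 = 2.6961 kJ/K (irreversible)

dS_gen = 2.6961 kJ/K, irreversible


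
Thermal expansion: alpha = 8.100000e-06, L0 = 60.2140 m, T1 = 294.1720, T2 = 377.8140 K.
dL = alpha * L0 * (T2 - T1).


dT = 83.6420 K
dL = 8.100000e-06 * 60.2140 * 83.6420 = 0.040795 m
L_final = 60.254795 m

dL = 0.040795 m


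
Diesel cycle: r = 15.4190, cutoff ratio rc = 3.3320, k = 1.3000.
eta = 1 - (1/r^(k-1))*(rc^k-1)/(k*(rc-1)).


r^(k-1) = 2.2720
rc^k = 4.7810
eta = 0.4511 = 45.1072%

45.1072%


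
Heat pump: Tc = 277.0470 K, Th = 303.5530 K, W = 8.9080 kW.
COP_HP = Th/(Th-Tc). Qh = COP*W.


COP = 303.5530 / 26.5060 = 11.4522
Qh = 11.4522 * 8.9080 = 102.0165 kW

COP = 11.4522, Qh = 102.0165 kW


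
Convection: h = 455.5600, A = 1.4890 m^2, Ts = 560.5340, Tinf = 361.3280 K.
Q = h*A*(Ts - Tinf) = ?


dT = 199.2060 K
Q = 455.5600 * 1.4890 * 199.2060 = 135127.1749 W

135127.1749 W


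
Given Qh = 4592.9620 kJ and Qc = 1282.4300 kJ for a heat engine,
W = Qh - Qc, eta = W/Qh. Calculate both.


W = 4592.9620 - 1282.4300 = 3310.5320 kJ
eta = 3310.5320 / 4592.9620 = 0.7208 = 72.0784%

W = 3310.5320 kJ, eta = 72.0784%


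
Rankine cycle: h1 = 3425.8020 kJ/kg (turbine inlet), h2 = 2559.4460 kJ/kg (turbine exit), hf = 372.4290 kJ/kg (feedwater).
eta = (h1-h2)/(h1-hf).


W = 866.3560 kJ/kg
Q_in = 3053.3730 kJ/kg
eta = 0.2837 = 28.3737%

eta = 28.3737%


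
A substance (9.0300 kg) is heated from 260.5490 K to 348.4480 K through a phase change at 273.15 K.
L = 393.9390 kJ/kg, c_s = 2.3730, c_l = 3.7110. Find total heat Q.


Q1 (sensible, solid) = 9.0300 * 2.3730 * 12.6010 = 270.0166 kJ
Q2 (latent) = 9.0300 * 393.9390 = 3557.2692 kJ
Q3 (sensible, liquid) = 9.0300 * 3.7110 * 75.2980 = 2523.2608 kJ
Q_total = 6350.5466 kJ

6350.5466 kJ


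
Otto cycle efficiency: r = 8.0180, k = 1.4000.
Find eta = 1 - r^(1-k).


r^(k-1) = 2.2995
eta = 1 - 1/2.2995 = 0.5651 = 56.5116%

56.5116%


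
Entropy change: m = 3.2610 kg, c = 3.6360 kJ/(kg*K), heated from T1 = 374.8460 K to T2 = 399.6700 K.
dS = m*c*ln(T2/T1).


T2/T1 = 1.0662
ln(T2/T1) = 0.0641
dS = 3.2610 * 3.6360 * 0.0641 = 0.7603 kJ/K

0.7603 kJ/K


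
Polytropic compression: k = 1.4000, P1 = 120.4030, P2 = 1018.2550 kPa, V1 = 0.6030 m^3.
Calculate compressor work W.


(k-1)/k = 0.2857
(P2/P1)^exp = 1.8404
W = 3.5000 * 120.4030 * 0.6030 * (1.8404 - 1) = 213.5626 kJ

213.5626 kJ


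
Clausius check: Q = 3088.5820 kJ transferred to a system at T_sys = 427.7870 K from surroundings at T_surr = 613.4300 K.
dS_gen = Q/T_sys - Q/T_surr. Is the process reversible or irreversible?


dS_sys = 3088.5820/427.7870 = 7.2199 kJ/K
dS_surr = -3088.5820/613.4300 = -5.0349 kJ/K
dS_gen = 7.2199 - 5.0349 = 2.1850 kJ/K (irreversible)

dS_gen = 2.1850 kJ/K, irreversible


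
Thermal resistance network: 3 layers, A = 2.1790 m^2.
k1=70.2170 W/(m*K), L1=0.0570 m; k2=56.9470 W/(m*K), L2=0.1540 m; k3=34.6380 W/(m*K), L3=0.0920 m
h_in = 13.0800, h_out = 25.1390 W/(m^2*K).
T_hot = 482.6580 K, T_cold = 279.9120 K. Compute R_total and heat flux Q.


R_conv_in = 1/(13.0800*2.1790) = 0.0351
R_1 = 0.0570/(70.2170*2.1790) = 0.0004
R_2 = 0.1540/(56.9470*2.1790) = 0.0012
R_3 = 0.0920/(34.6380*2.1790) = 0.0012
R_conv_out = 1/(25.1390*2.1790) = 0.0183
R_total = 0.0562 K/W
Q = 202.7460 / 0.0562 = 3609.2391 W

R_total = 0.0562 K/W, Q = 3609.2391 W


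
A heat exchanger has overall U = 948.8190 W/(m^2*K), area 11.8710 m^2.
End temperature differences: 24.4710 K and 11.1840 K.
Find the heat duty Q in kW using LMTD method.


LMTD = 16.9692 K
Q = 948.8190 * 11.8710 * 16.9692 = 191131.9642 W = 191.1320 kW

191.1320 kW


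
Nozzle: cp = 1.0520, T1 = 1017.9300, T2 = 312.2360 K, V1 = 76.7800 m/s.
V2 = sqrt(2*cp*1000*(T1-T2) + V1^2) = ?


dT = 705.6940 K
2*cp*1000*dT = 1484780.1760
V1^2 = 5895.1684
V2 = sqrt(1490675.3444) = 1220.9322 m/s

1220.9322 m/s


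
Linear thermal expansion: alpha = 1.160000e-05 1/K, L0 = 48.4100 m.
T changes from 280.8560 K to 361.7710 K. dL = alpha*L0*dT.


dT = 80.9150 K
dL = 1.160000e-05 * 48.4100 * 80.9150 = 0.045438 m
L_final = 48.455438 m

dL = 0.045438 m


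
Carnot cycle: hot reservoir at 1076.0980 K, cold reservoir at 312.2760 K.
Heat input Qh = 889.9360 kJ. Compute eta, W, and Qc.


eta = 1 - 312.2760/1076.0980 = 0.7098
W = 0.7098 * 889.9360 = 631.6829 kJ
Qc = 889.9360 - 631.6829 = 258.2531 kJ

eta = 70.9807%, W = 631.6829 kJ, Qc = 258.2531 kJ


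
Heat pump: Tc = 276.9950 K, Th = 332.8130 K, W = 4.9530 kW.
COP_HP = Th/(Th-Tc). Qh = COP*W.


COP = 332.8130 / 55.8180 = 5.9625
Qh = 5.9625 * 4.9530 = 29.5321 kW

COP = 5.9625, Qh = 29.5321 kW


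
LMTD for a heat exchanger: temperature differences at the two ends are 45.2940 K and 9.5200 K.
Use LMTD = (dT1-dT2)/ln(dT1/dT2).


dT1/dT2 = 4.7578
ln(dT1/dT2) = 1.5598
LMTD = 35.7740 / 1.5598 = 22.9353 K

22.9353 K


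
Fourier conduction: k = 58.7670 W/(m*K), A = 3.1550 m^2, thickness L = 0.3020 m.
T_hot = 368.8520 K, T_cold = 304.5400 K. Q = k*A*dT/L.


dT = 64.3120 K
Q = 58.7670 * 3.1550 * 64.3120 / 0.3020 = 39483.7103 W

39483.7103 W


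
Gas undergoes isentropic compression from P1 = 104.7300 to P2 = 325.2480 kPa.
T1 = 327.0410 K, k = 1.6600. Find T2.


(k-1)/k = 0.3976
(P2/P1)^exp = 1.5692
T2 = 327.0410 * 1.5692 = 513.1847 K

513.1847 K


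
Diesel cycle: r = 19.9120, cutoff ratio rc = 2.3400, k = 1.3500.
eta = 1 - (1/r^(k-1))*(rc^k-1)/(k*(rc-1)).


r^(k-1) = 2.8490
rc^k = 3.1509
eta = 0.5826 = 58.2649%

58.2649%


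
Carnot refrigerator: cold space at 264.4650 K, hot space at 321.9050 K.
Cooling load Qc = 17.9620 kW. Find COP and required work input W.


COP = 264.4650 / 57.4400 = 4.6042
W = 17.9620 / 4.6042 = 3.9012 kW

COP = 4.6042, W = 3.9012 kW


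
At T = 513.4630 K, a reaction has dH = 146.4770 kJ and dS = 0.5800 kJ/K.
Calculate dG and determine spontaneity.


T*dS = 513.4630 * 0.5800 = 297.8085 kJ
dG = 146.4770 - 297.8085 = -151.3315 kJ (spontaneous)

dG = -151.3315 kJ, spontaneous


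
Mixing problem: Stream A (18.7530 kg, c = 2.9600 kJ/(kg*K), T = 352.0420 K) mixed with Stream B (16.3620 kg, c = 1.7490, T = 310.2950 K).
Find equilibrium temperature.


num = 28421.2120
den = 84.1260
Tf = 337.8409 K

337.8409 K


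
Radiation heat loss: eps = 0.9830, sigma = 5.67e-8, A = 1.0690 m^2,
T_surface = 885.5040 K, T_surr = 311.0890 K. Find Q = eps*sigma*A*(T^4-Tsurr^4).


T^4 = 6.1484e+11
Tsurr^4 = 9.3657e+09
Q = 0.9830 * 5.67e-8 * 1.0690 * 6.0547e+11 = 36075.3054 W

36075.3054 W


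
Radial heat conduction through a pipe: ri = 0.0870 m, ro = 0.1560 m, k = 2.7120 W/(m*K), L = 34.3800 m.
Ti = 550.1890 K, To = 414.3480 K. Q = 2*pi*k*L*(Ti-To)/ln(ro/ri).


dT = 135.8410 K
ln(ro/ri) = 0.5839
Q = 2*pi*2.7120*34.3800*135.8410 / 0.5839 = 136280.0246 W

136280.0246 W


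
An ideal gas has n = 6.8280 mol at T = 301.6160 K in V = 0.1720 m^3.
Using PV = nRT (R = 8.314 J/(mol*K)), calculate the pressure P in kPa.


P = nRT/V = 6.8280 * 8.314 * 301.6160 / 0.1720
= 17122.1347 / 0.1720 = 99547.2946 Pa = 99.5473 kPa

99.5473 kPa


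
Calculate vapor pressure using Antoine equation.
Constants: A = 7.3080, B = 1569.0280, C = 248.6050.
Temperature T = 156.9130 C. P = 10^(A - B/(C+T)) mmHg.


C+T = 405.5180
B/(C+T) = 3.8692
log10(P) = 7.3080 - 3.8692 = 3.4388
P = 10^3.4388 = 2746.6640 mmHg

2746.6640 mmHg


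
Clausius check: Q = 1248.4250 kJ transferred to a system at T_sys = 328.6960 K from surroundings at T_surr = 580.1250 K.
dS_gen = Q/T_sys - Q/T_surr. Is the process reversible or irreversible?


dS_sys = 1248.4250/328.6960 = 3.7981 kJ/K
dS_surr = -1248.4250/580.1250 = -2.1520 kJ/K
dS_gen = 3.7981 - 2.1520 = 1.6461 kJ/K (irreversible)

dS_gen = 1.6461 kJ/K, irreversible


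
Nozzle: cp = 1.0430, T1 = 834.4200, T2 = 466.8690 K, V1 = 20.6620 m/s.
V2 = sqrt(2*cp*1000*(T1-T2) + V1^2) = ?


dT = 367.5510 K
2*cp*1000*dT = 766711.3860
V1^2 = 426.9182
V2 = sqrt(767138.3042) = 875.8643 m/s

875.8643 m/s


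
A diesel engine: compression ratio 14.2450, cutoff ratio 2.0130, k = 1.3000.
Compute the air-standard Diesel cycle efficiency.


r^(k-1) = 2.2187
rc^k = 2.4831
eta = 0.4924 = 49.2398%

49.2398%


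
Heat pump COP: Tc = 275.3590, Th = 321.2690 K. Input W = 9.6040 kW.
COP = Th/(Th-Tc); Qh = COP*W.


COP = 321.2690 / 45.9100 = 6.9978
Qh = 6.9978 * 9.6040 = 67.2069 kW

COP = 6.9978, Qh = 67.2069 kW


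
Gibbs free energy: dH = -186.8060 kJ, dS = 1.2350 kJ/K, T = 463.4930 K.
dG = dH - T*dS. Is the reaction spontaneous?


T*dS = 463.4930 * 1.2350 = 572.4139 kJ
dG = -186.8060 - 572.4139 = -759.2199 kJ (spontaneous)

dG = -759.2199 kJ, spontaneous


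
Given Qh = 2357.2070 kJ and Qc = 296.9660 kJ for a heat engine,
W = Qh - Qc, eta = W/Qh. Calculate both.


W = 2357.2070 - 296.9660 = 2060.2410 kJ
eta = 2060.2410 / 2357.2070 = 0.8740 = 87.4018%

W = 2060.2410 kJ, eta = 87.4018%


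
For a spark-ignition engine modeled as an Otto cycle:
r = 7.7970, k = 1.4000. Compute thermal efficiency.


r^(k-1) = 2.2739
eta = 1 - 1/2.2739 = 0.5602 = 56.0227%

56.0227%


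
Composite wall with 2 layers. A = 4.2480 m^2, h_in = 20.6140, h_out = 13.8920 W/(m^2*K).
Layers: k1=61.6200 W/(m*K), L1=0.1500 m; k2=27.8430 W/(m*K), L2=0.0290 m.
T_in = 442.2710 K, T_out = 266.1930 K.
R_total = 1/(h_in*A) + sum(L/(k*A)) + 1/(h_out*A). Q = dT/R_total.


R_conv_in = 1/(20.6140*4.2480) = 0.0114
R_1 = 0.1500/(61.6200*4.2480) = 0.0006
R_2 = 0.0290/(27.8430*4.2480) = 0.0002
R_conv_out = 1/(13.8920*4.2480) = 0.0169
R_total = 0.0292 K/W
Q = 176.0780 / 0.0292 = 6033.5305 W

R_total = 0.0292 K/W, Q = 6033.5305 W


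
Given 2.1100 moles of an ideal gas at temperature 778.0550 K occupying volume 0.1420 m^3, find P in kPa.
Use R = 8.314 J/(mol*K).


P = nRT/V = 2.1100 * 8.314 * 778.0550 / 0.1420
= 13649.0610 / 0.1420 = 96120.1476 Pa = 96.1201 kPa

96.1201 kPa


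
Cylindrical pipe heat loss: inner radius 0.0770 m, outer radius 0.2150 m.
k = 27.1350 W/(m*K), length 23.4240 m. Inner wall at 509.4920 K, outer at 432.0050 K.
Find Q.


dT = 77.4870 K
ln(ro/ri) = 1.0268
Q = 2*pi*27.1350*23.4240*77.4870 / 1.0268 = 301369.9526 W

301369.9526 W


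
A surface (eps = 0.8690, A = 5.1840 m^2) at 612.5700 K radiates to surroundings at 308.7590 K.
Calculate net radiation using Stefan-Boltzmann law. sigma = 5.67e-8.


T^4 = 1.4081e+11
Tsurr^4 = 9.0882e+09
Q = 0.8690 * 5.67e-8 * 5.1840 * 1.3172e+11 = 33644.5022 W

33644.5022 W


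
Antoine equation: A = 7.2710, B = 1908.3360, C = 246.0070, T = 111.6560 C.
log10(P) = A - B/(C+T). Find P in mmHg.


C+T = 357.6630
B/(C+T) = 5.3356
log10(P) = 7.2710 - 5.3356 = 1.9354
P = 10^1.9354 = 86.1847 mmHg

86.1847 mmHg


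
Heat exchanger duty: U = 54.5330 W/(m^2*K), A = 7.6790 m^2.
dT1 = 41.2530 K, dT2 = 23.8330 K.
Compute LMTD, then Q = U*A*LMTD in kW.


LMTD = 31.7505 K
Q = 54.5330 * 7.6790 * 31.7505 = 13295.8075 W = 13.2958 kW

13.2958 kW


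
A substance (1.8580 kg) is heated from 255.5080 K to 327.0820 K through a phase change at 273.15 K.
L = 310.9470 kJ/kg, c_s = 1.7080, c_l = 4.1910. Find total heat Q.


Q1 (sensible, solid) = 1.8580 * 1.7080 * 17.6420 = 55.9863 kJ
Q2 (latent) = 1.8580 * 310.9470 = 577.7395 kJ
Q3 (sensible, liquid) = 1.8580 * 4.1910 * 53.9320 = 419.9619 kJ
Q_total = 1053.6877 kJ

1053.6877 kJ


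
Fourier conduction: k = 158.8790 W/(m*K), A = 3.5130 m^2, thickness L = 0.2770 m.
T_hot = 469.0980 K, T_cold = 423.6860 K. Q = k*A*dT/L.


dT = 45.4120 K
Q = 158.8790 * 3.5130 * 45.4120 / 0.2770 = 91503.0368 W

91503.0368 W


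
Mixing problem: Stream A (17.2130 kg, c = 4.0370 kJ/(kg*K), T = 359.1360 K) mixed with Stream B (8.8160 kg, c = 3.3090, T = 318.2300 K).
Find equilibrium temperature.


num = 34239.4102
den = 98.6610
Tf = 347.0409 K

347.0409 K


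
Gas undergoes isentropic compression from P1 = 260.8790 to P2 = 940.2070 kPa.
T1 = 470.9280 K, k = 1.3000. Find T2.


(k-1)/k = 0.2308
(P2/P1)^exp = 1.3443
T2 = 470.9280 * 1.3443 = 633.0576 K

633.0576 K


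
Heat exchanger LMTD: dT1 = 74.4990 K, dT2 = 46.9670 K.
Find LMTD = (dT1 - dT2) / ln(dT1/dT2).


dT1/dT2 = 1.5862
ln(dT1/dT2) = 0.4613
LMTD = 27.5320 / 0.4613 = 59.6783 K

59.6783 K


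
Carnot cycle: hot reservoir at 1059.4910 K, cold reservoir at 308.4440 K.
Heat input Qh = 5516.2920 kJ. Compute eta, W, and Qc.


eta = 1 - 308.4440/1059.4910 = 0.7089
W = 0.7089 * 5516.2920 = 3910.3631 kJ
Qc = 5516.2920 - 3910.3631 = 1605.9289 kJ

eta = 70.8875%, W = 3910.3631 kJ, Qc = 1605.9289 kJ


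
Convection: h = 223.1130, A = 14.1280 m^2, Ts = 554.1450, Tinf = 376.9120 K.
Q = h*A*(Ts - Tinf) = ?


dT = 177.2330 K
Q = 223.1130 * 14.1280 * 177.2330 = 558663.3109 W

558663.3109 W


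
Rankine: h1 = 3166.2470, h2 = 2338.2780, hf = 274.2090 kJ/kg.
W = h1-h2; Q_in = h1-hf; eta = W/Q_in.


W = 827.9690 kJ/kg
Q_in = 2892.0380 kJ/kg
eta = 0.2863 = 28.6293%

eta = 28.6293%


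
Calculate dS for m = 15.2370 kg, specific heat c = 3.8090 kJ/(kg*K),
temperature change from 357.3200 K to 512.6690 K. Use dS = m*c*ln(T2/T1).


T2/T1 = 1.4348
ln(T2/T1) = 0.3610
dS = 15.2370 * 3.8090 * 0.3610 = 20.9515 kJ/K

20.9515 kJ/K


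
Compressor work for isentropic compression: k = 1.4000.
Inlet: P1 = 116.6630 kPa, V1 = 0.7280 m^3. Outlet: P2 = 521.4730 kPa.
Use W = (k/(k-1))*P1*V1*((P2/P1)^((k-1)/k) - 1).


(k-1)/k = 0.2857
(P2/P1)^exp = 1.5339
W = 3.5000 * 116.6630 * 0.7280 * (1.5339 - 1) = 158.7084 kJ

158.7084 kJ


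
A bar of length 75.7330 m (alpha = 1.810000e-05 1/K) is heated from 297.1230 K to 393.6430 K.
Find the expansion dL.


dT = 96.5200 K
dL = 1.810000e-05 * 75.7330 * 96.5200 = 0.132306 m
L_final = 75.865306 m

dL = 0.132306 m


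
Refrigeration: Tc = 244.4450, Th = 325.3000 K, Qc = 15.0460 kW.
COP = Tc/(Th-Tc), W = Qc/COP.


COP = 244.4450 / 80.8550 = 3.0233
W = 15.0460 / 3.0233 = 4.9768 kW

COP = 3.0233, W = 4.9768 kW


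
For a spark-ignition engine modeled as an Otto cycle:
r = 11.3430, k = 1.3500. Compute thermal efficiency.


r^(k-1) = 2.3397
eta = 1 - 1/2.3397 = 0.5726 = 57.2589%

57.2589%


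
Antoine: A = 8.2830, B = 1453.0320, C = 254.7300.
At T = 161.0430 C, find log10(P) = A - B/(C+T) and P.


C+T = 415.7730
B/(C+T) = 3.4948
log10(P) = 8.2830 - 3.4948 = 4.7882
P = 10^4.7882 = 61408.3760 mmHg

61408.3760 mmHg


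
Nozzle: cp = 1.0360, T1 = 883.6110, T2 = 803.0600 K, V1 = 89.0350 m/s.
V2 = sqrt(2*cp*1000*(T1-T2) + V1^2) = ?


dT = 80.5510 K
2*cp*1000*dT = 166901.6720
V1^2 = 7927.2312
V2 = sqrt(174828.9032) = 418.1255 m/s

418.1255 m/s


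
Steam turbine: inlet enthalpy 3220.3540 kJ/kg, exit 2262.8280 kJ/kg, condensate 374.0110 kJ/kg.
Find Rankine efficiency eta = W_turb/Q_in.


W = 957.5260 kJ/kg
Q_in = 2846.3430 kJ/kg
eta = 0.3364 = 33.6406%

eta = 33.6406%


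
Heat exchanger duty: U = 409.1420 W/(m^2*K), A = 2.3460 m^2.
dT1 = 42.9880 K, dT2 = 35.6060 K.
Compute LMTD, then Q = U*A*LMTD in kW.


LMTD = 39.1812 K
Q = 409.1420 * 2.3460 * 39.1812 = 37607.9307 W = 37.6079 kW

37.6079 kW


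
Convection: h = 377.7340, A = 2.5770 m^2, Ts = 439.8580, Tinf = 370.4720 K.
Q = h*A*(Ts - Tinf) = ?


dT = 69.3860 K
Q = 377.7340 * 2.5770 * 69.3860 = 67541.7561 W

67541.7561 W


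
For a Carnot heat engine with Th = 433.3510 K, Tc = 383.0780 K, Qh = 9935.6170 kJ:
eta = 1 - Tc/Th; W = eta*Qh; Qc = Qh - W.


eta = 1 - 383.0780/433.3510 = 0.1160
W = 0.1160 * 9935.6170 = 1152.6298 kJ
Qc = 9935.6170 - 1152.6298 = 8782.9872 kJ

eta = 11.6010%, W = 1152.6298 kJ, Qc = 8782.9872 kJ


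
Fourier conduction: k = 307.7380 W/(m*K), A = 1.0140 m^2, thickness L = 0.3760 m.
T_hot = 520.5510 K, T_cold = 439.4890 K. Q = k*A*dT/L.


dT = 81.0620 K
Q = 307.7380 * 1.0140 * 81.0620 / 0.3760 = 67274.2015 W

67274.2015 W


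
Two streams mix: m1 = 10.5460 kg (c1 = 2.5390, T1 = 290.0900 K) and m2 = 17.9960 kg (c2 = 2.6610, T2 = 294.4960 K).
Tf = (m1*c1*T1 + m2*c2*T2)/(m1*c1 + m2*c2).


num = 21870.1699
den = 74.6636
Tf = 292.9159 K

292.9159 K


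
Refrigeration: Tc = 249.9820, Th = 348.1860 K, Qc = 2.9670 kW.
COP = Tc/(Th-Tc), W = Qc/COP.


COP = 249.9820 / 98.2040 = 2.5455
W = 2.9670 / 2.5455 = 1.1656 kW

COP = 2.5455, W = 1.1656 kW


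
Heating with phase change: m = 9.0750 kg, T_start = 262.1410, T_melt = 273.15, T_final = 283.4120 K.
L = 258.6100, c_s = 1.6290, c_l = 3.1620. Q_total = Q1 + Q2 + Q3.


Q1 (sensible, solid) = 9.0750 * 1.6290 * 11.0090 = 162.7480 kJ
Q2 (latent) = 9.0750 * 258.6100 = 2346.8857 kJ
Q3 (sensible, liquid) = 9.0750 * 3.1620 * 10.2620 = 294.4696 kJ
Q_total = 2804.1034 kJ

2804.1034 kJ


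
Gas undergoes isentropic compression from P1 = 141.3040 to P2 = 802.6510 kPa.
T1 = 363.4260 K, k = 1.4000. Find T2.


(k-1)/k = 0.2857
(P2/P1)^exp = 1.6426
T2 = 363.4260 * 1.6426 = 596.9678 K

596.9678 K


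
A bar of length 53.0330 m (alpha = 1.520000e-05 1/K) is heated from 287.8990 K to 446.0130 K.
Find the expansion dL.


dT = 158.1140 K
dL = 1.520000e-05 * 53.0330 * 158.1140 = 0.127456 m
L_final = 53.160456 m

dL = 0.127456 m


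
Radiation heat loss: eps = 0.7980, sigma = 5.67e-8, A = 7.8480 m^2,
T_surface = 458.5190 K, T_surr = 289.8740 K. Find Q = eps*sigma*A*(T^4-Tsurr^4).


T^4 = 4.4201e+10
Tsurr^4 = 7.0605e+09
Q = 0.7980 * 5.67e-8 * 7.8480 * 3.7140e+10 = 13188.3091 W

13188.3091 W


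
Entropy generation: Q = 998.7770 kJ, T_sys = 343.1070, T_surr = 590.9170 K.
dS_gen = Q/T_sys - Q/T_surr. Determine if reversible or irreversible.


dS_sys = 998.7770/343.1070 = 2.9110 kJ/K
dS_surr = -998.7770/590.9170 = -1.6902 kJ/K
dS_gen = 2.9110 - 1.6902 = 1.2208 kJ/K (irreversible)

dS_gen = 1.2208 kJ/K, irreversible


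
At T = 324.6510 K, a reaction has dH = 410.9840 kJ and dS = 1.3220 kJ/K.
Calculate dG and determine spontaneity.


T*dS = 324.6510 * 1.3220 = 429.1886 kJ
dG = 410.9840 - 429.1886 = -18.2046 kJ (spontaneous)

dG = -18.2046 kJ, spontaneous


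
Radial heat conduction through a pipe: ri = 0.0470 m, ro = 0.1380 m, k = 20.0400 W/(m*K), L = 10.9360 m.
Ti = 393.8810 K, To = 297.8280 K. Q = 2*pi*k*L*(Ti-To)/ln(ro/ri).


dT = 96.0530 K
ln(ro/ri) = 1.0771
Q = 2*pi*20.0400*10.9360*96.0530 / 1.0771 = 122797.2220 W

122797.2220 W


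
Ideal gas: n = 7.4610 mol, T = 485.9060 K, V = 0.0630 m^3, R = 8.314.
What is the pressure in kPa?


P = nRT/V = 7.4610 * 8.314 * 485.9060 / 0.0630
= 30141.1156 / 0.0630 = 478430.4056 Pa = 478.4304 kPa

478.4304 kPa


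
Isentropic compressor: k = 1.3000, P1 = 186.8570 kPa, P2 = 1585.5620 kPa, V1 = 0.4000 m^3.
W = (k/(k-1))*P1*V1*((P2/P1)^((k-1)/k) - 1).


(k-1)/k = 0.2308
(P2/P1)^exp = 1.6380
W = 4.3333 * 186.8570 * 0.4000 * (1.6380 - 1) = 206.6334 kJ

206.6334 kJ


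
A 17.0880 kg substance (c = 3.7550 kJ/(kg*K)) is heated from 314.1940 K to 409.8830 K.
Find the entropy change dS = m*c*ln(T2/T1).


T2/T1 = 1.3046
ln(T2/T1) = 0.2659
dS = 17.0880 * 3.7550 * 0.2659 = 17.0591 kJ/K

17.0591 kJ/K


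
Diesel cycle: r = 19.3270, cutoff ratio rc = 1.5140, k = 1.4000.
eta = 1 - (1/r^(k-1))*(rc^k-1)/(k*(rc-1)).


r^(k-1) = 3.2694
rc^k = 1.7872
eta = 0.6654 = 66.5393%

66.5393%


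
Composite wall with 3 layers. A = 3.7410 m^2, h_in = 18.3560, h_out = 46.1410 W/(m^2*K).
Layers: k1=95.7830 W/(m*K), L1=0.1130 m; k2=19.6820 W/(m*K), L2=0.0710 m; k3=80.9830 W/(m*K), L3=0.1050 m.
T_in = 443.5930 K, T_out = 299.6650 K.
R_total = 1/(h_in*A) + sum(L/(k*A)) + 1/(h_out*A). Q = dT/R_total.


R_conv_in = 1/(18.3560*3.7410) = 0.0146
R_1 = 0.1130/(95.7830*3.7410) = 0.0003
R_2 = 0.0710/(19.6820*3.7410) = 0.0010
R_3 = 0.1050/(80.9830*3.7410) = 0.0003
R_conv_out = 1/(46.1410*3.7410) = 0.0058
R_total = 0.0220 K/W
Q = 143.9280 / 0.0220 = 6547.5539 W

R_total = 0.0220 K/W, Q = 6547.5539 W


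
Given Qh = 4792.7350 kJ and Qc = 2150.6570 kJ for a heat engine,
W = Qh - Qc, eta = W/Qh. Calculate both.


W = 4792.7350 - 2150.6570 = 2642.0780 kJ
eta = 2642.0780 / 4792.7350 = 0.5513 = 55.1267%

W = 2642.0780 kJ, eta = 55.1267%


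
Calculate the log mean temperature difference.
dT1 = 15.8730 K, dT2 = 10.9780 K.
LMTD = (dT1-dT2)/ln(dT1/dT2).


dT1/dT2 = 1.4459
ln(dT1/dT2) = 0.3687
LMTD = 4.8950 / 0.3687 = 13.2754 K

13.2754 K


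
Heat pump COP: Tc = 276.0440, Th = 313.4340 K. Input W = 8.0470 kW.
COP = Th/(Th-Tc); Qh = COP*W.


COP = 313.4340 / 37.3900 = 8.3828
Qh = 8.3828 * 8.0470 = 67.4566 kW

COP = 8.3828, Qh = 67.4566 kW


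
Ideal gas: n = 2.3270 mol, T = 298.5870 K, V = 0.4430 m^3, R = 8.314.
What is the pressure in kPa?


P = nRT/V = 2.3270 * 8.314 * 298.5870 / 0.4430
= 5776.6665 / 0.4430 = 13039.8793 Pa = 13.0399 kPa

13.0399 kPa


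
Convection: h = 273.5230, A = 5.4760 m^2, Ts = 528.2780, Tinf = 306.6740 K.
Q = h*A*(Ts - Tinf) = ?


dT = 221.6040 K
Q = 273.5230 * 5.4760 * 221.6040 = 331921.1189 W

331921.1189 W


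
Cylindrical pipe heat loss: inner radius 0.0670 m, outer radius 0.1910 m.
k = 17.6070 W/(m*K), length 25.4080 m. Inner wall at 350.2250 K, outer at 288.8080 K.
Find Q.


dT = 61.4170 K
ln(ro/ri) = 1.0476
Q = 2*pi*17.6070*25.4080*61.4170 / 1.0476 = 164792.2481 W

164792.2481 W


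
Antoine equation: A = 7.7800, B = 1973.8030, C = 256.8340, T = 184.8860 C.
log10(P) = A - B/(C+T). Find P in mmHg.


C+T = 441.7200
B/(C+T) = 4.4684
log10(P) = 7.7800 - 4.4684 = 3.3116
P = 10^3.3116 = 2049.0458 mmHg

2049.0458 mmHg


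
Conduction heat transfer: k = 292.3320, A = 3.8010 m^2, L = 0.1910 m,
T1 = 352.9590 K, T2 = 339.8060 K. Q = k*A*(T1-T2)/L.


dT = 13.1530 K
Q = 292.3320 * 3.8010 * 13.1530 / 0.1910 = 76518.3648 W

76518.3648 W


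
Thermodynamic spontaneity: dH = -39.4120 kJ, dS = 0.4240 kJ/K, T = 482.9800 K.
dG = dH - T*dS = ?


T*dS = 482.9800 * 0.4240 = 204.7835 kJ
dG = -39.4120 - 204.7835 = -244.1955 kJ (spontaneous)

dG = -244.1955 kJ, spontaneous


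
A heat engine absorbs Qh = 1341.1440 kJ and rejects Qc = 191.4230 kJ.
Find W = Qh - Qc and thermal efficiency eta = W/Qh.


W = 1341.1440 - 191.4230 = 1149.7210 kJ
eta = 1149.7210 / 1341.1440 = 0.8573 = 85.7269%

W = 1149.7210 kJ, eta = 85.7269%


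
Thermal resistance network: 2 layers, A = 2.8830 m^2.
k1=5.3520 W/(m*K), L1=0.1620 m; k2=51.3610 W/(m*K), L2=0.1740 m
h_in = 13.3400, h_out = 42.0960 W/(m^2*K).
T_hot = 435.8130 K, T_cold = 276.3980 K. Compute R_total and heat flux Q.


R_conv_in = 1/(13.3400*2.8830) = 0.0260
R_1 = 0.1620/(5.3520*2.8830) = 0.0105
R_2 = 0.1740/(51.3610*2.8830) = 0.0012
R_conv_out = 1/(42.0960*2.8830) = 0.0082
R_total = 0.0459 K/W
Q = 159.4150 / 0.0459 = 3471.9160 W

R_total = 0.0459 K/W, Q = 3471.9160 W


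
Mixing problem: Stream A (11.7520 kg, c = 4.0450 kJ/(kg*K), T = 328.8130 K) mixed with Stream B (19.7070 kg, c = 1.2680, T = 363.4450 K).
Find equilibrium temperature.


num = 24712.6676
den = 72.5253
Tf = 340.7454 K

340.7454 K


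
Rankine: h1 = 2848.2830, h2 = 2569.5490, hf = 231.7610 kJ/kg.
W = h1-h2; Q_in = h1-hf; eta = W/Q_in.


W = 278.7340 kJ/kg
Q_in = 2616.5220 kJ/kg
eta = 0.1065 = 10.6528%

eta = 10.6528%


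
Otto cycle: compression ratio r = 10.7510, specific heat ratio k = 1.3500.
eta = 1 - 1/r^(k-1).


r^(k-1) = 2.2962
eta = 1 - 1/2.2962 = 0.5645 = 56.4495%

56.4495%


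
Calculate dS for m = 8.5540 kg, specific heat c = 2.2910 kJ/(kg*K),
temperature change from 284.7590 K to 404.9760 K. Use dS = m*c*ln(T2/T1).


T2/T1 = 1.4222
ln(T2/T1) = 0.3522
dS = 8.5540 * 2.2910 * 0.3522 = 6.9018 kJ/K

6.9018 kJ/K


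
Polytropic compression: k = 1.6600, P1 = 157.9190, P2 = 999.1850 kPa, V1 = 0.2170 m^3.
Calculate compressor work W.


(k-1)/k = 0.3976
(P2/P1)^exp = 2.0824
W = 2.5152 * 157.9190 * 0.2170 * (2.0824 - 1) = 93.2881 kJ

93.2881 kJ


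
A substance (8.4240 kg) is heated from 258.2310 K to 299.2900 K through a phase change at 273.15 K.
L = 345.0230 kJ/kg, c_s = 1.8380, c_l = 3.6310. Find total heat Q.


Q1 (sensible, solid) = 8.4240 * 1.8380 * 14.9190 = 230.9955 kJ
Q2 (latent) = 8.4240 * 345.0230 = 2906.4738 kJ
Q3 (sensible, liquid) = 8.4240 * 3.6310 * 26.1400 = 799.5584 kJ
Q_total = 3937.0277 kJ

3937.0277 kJ


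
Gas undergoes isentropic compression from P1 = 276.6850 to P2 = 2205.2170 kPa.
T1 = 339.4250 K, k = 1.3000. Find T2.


(k-1)/k = 0.2308
(P2/P1)^exp = 1.6145
T2 = 339.4250 * 1.6145 = 547.9922 K

547.9922 K


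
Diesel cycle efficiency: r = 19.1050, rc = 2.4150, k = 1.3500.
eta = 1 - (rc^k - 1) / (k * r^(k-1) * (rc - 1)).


r^(k-1) = 2.8080
rc^k = 3.2880
eta = 0.5734 = 57.3447%

57.3447%


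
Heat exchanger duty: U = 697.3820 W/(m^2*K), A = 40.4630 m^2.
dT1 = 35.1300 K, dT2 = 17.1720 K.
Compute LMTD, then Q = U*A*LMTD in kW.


LMTD = 25.0889 K
Q = 697.3820 * 40.4630 * 25.0889 = 707962.1877 W = 707.9622 kW

707.9622 kW


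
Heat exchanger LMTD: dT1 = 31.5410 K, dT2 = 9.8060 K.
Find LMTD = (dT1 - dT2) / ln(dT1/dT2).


dT1/dT2 = 3.2165
ln(dT1/dT2) = 1.1683
LMTD = 21.7350 / 1.1683 = 18.6041 K

18.6041 K


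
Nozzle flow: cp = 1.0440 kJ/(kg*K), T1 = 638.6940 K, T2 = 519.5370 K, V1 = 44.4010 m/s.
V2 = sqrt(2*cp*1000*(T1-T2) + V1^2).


dT = 119.1570 K
2*cp*1000*dT = 248799.8160
V1^2 = 1971.4488
V2 = sqrt(250771.2648) = 500.7707 m/s

500.7707 m/s


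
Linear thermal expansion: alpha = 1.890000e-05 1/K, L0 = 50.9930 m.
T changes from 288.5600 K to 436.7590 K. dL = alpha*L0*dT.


dT = 148.1990 K
dL = 1.890000e-05 * 50.9930 * 148.1990 = 0.142829 m
L_final = 51.135829 m

dL = 0.142829 m


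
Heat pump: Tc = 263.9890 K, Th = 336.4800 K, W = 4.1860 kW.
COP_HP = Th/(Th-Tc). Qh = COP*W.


COP = 336.4800 / 72.4910 = 4.6417
Qh = 4.6417 * 4.1860 = 19.4301 kW

COP = 4.6417, Qh = 19.4301 kW


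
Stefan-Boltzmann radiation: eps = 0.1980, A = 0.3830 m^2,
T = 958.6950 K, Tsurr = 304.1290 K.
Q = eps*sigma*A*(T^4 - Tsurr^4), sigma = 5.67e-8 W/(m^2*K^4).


T^4 = 8.4474e+11
Tsurr^4 = 8.5552e+09
Q = 0.1980 * 5.67e-8 * 0.3830 * 8.3618e+11 = 3595.4070 W

3595.4070 W


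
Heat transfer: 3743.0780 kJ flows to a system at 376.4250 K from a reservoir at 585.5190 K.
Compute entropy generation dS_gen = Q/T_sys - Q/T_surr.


dS_sys = 3743.0780/376.4250 = 9.9438 kJ/K
dS_surr = -3743.0780/585.5190 = -6.3928 kJ/K
dS_gen = 9.9438 - 6.3928 = 3.5510 kJ/K (irreversible)

dS_gen = 3.5510 kJ/K, irreversible


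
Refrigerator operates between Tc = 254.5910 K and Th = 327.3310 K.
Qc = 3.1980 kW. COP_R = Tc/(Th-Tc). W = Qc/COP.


COP = 254.5910 / 72.7400 = 3.5000
W = 3.1980 / 3.5000 = 0.9137 kW

COP = 3.5000, W = 0.9137 kW


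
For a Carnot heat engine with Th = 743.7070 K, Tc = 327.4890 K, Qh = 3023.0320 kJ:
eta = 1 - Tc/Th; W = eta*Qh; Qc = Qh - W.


eta = 1 - 327.4890/743.7070 = 0.5597
W = 0.5597 * 3023.0320 = 1691.8495 kJ
Qc = 3023.0320 - 1691.8495 = 1331.1825 kJ

eta = 55.9653%, W = 1691.8495 kJ, Qc = 1331.1825 kJ


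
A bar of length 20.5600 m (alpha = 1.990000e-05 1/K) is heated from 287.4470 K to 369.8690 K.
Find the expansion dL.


dT = 82.4220 K
dL = 1.990000e-05 * 20.5600 * 82.4220 = 0.033722 m
L_final = 20.593722 m

dL = 0.033722 m


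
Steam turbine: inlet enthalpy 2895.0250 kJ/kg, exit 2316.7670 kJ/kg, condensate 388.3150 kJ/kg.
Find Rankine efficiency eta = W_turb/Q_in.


W = 578.2580 kJ/kg
Q_in = 2506.7100 kJ/kg
eta = 0.2307 = 23.0684%

eta = 23.0684%


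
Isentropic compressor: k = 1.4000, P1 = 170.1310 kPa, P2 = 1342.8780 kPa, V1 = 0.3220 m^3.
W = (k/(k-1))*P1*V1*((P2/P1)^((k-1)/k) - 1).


(k-1)/k = 0.2857
(P2/P1)^exp = 1.8045
W = 3.5000 * 170.1310 * 0.3220 * (1.8045 - 1) = 154.2538 kJ

154.2538 kJ


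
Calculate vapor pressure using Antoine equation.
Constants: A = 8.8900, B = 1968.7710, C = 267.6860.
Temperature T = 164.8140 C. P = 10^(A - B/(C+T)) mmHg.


C+T = 432.5000
B/(C+T) = 4.5521
log10(P) = 8.8900 - 4.5521 = 4.3379
P = 10^4.3379 = 21773.5039 mmHg

21773.5039 mmHg


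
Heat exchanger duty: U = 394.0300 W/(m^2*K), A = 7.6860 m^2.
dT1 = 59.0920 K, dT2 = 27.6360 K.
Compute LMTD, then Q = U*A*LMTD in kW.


LMTD = 41.3908 K
Q = 394.0300 * 7.6860 * 41.3908 = 125352.5367 W = 125.3525 kW

125.3525 kW


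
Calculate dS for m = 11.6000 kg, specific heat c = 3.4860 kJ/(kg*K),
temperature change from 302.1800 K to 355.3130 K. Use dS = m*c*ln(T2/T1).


T2/T1 = 1.1758
ln(T2/T1) = 0.1620
dS = 11.6000 * 3.4860 * 0.1620 = 6.5499 kJ/K

6.5499 kJ/K


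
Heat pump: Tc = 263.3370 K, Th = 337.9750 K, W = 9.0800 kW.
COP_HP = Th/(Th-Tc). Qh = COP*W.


COP = 337.9750 / 74.6380 = 4.5282
Qh = 4.5282 * 9.0800 = 41.1160 kW

COP = 4.5282, Qh = 41.1160 kW


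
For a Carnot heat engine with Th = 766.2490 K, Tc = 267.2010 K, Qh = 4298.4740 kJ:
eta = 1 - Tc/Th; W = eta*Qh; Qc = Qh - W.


eta = 1 - 267.2010/766.2490 = 0.6513
W = 0.6513 * 4298.4740 = 2799.5402 kJ
Qc = 4298.4740 - 2799.5402 = 1498.9338 kJ

eta = 65.1287%, W = 2799.5402 kJ, Qc = 1498.9338 kJ


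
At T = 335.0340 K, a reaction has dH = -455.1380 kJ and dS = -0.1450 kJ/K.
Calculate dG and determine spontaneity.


T*dS = 335.0340 * -0.1450 = -48.5799 kJ
dG = -455.1380 + 48.5799 = -406.5581 kJ (spontaneous)

dG = -406.5581 kJ, spontaneous


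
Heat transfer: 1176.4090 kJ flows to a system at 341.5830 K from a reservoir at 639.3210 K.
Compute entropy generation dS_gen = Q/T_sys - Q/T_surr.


dS_sys = 1176.4090/341.5830 = 3.4440 kJ/K
dS_surr = -1176.4090/639.3210 = -1.8401 kJ/K
dS_gen = 3.4440 - 1.8401 = 1.6039 kJ/K (irreversible)

dS_gen = 1.6039 kJ/K, irreversible


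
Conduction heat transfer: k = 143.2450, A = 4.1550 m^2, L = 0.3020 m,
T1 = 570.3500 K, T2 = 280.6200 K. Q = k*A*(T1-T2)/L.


dT = 289.7300 K
Q = 143.2450 * 4.1550 * 289.7300 / 0.3020 = 571001.2031 W

571001.2031 W


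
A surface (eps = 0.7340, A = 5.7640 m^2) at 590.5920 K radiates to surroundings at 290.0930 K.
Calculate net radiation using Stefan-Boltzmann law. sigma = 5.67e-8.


T^4 = 1.2166e+11
Tsurr^4 = 7.0819e+09
Q = 0.7340 * 5.67e-8 * 5.7640 * 1.1458e+11 = 27485.7336 W

27485.7336 W


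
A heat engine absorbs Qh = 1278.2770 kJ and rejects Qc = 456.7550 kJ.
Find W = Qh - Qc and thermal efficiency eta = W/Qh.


W = 1278.2770 - 456.7550 = 821.5220 kJ
eta = 821.5220 / 1278.2770 = 0.6427 = 64.2679%

W = 821.5220 kJ, eta = 64.2679%


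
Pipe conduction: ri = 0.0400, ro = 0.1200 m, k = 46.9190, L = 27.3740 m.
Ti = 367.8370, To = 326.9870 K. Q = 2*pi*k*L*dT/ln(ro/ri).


dT = 40.8500 K
ln(ro/ri) = 1.0986
Q = 2*pi*46.9190*27.3740*40.8500 / 1.0986 = 300064.4094 W

300064.4094 W


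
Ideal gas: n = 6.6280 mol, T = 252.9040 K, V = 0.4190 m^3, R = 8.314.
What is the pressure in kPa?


P = nRT/V = 6.6280 * 8.314 * 252.9040 / 0.4190
= 13936.3235 / 0.4190 = 33260.9152 Pa = 33.2609 kPa

33.2609 kPa


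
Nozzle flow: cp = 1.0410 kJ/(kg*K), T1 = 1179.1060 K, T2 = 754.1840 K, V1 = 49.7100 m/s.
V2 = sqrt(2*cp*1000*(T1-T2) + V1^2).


dT = 424.9220 K
2*cp*1000*dT = 884687.6040
V1^2 = 2471.0841
V2 = sqrt(887158.6881) = 941.8910 m/s

941.8910 m/s


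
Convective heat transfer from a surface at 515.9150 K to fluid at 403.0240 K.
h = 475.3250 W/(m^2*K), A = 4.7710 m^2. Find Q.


dT = 112.8910 K
Q = 475.3250 * 4.7710 * 112.8910 = 256011.4524 W

256011.4524 W


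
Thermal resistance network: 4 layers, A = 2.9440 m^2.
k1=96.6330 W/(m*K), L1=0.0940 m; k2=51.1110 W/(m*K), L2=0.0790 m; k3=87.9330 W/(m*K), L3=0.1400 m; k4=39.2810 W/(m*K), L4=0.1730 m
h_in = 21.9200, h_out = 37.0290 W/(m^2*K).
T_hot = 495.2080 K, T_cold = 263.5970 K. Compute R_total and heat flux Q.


R_conv_in = 1/(21.9200*2.9440) = 0.0155
R_1 = 0.0940/(96.6330*2.9440) = 0.0003
R_2 = 0.0790/(51.1110*2.9440) = 0.0005
R_3 = 0.1400/(87.9330*2.9440) = 0.0005
R_4 = 0.1730/(39.2810*2.9440) = 0.0015
R_conv_out = 1/(37.0290*2.9440) = 0.0092
R_total = 0.0276 K/W
Q = 231.6110 / 0.0276 = 8403.4316 W

R_total = 0.0276 K/W, Q = 8403.4316 W


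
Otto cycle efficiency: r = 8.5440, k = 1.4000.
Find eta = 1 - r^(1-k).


r^(k-1) = 2.3587
eta = 1 - 1/2.3587 = 0.5760 = 57.6030%

57.6030%


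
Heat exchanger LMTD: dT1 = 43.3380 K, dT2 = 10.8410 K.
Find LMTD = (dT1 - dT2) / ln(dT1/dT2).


dT1/dT2 = 3.9976
ln(dT1/dT2) = 1.3857
LMTD = 32.4970 / 1.3857 = 23.4518 K

23.4518 K


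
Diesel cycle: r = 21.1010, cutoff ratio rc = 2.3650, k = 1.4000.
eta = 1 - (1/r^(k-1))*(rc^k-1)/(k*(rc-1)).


r^(k-1) = 3.3863
rc^k = 3.3371
eta = 0.6389 = 63.8850%

63.8850%


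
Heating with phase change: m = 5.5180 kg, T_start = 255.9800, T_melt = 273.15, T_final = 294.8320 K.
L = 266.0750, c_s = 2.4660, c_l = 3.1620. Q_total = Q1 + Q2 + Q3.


Q1 (sensible, solid) = 5.5180 * 2.4660 * 17.1700 = 233.6389 kJ
Q2 (latent) = 5.5180 * 266.0750 = 1468.2018 kJ
Q3 (sensible, liquid) = 5.5180 * 3.1620 * 21.6820 = 378.3057 kJ
Q_total = 2080.1464 kJ

2080.1464 kJ


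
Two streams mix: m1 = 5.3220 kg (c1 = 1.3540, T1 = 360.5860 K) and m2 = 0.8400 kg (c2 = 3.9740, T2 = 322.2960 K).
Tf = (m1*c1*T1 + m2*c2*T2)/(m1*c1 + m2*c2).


num = 3674.2540
den = 10.5441
Tf = 348.4638 K

348.4638 K


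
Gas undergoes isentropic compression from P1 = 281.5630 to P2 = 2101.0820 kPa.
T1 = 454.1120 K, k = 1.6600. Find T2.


(k-1)/k = 0.3976
(P2/P1)^exp = 2.2235
T2 = 454.1120 * 2.2235 = 1009.7332 K

1009.7332 K


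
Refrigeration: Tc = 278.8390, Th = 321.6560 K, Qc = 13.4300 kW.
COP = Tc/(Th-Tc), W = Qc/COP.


COP = 278.8390 / 42.8170 = 6.5123
W = 13.4300 / 6.5123 = 2.0622 kW

COP = 6.5123, W = 2.0622 kW


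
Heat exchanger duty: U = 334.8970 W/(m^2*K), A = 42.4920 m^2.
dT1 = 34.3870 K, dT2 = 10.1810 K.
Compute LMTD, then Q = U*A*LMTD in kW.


LMTD = 19.8874 K
Q = 334.8970 * 42.4920 * 19.8874 = 283005.8724 W = 283.0059 kW

283.0059 kW


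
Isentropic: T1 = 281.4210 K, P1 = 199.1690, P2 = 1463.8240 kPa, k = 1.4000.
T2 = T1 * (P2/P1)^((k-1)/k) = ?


(k-1)/k = 0.2857
(P2/P1)^exp = 1.7681
T2 = 281.4210 * 1.7681 = 497.5783 K

497.5783 K


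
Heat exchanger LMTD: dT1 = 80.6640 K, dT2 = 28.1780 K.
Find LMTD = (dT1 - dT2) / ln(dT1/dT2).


dT1/dT2 = 2.8627
ln(dT1/dT2) = 1.0518
LMTD = 52.4860 / 1.0518 = 49.9035 K

49.9035 K


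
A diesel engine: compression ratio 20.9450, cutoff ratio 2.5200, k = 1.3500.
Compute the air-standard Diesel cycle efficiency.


r^(k-1) = 2.8999
rc^k = 3.4825
eta = 0.5828 = 58.2811%

58.2811%


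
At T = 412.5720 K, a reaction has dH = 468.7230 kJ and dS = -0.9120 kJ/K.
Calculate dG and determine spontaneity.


T*dS = 412.5720 * -0.9120 = -376.2657 kJ
dG = 468.7230 + 376.2657 = 844.9887 kJ (non-spontaneous)

dG = 844.9887 kJ, non-spontaneous


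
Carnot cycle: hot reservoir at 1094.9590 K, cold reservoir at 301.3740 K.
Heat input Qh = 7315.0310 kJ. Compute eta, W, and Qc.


eta = 1 - 301.3740/1094.9590 = 0.7248
W = 0.7248 * 7315.0310 = 5301.6587 kJ
Qc = 7315.0310 - 5301.6587 = 2013.3723 kJ

eta = 72.4762%, W = 5301.6587 kJ, Qc = 2013.3723 kJ


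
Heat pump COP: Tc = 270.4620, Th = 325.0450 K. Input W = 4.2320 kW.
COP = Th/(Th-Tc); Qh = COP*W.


COP = 325.0450 / 54.5830 = 5.9551
Qh = 5.9551 * 4.2320 = 25.2018 kW

COP = 5.9551, Qh = 25.2018 kW


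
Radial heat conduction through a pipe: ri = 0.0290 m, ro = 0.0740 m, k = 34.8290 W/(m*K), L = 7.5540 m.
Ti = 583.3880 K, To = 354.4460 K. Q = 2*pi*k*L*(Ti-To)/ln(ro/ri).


dT = 228.9420 K
ln(ro/ri) = 0.9368
Q = 2*pi*34.8290*7.5540*228.9420 / 0.9368 = 404008.6784 W

404008.6784 W


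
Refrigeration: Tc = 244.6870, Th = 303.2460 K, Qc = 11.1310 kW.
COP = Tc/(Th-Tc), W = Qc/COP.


COP = 244.6870 / 58.5590 = 4.1785
W = 11.1310 / 4.1785 = 2.6639 kW

COP = 4.1785, W = 2.6639 kW


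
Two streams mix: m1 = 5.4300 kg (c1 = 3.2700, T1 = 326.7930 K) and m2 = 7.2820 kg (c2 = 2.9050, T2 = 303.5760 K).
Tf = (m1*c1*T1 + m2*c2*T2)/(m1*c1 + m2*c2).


num = 12224.4796
den = 38.9103
Tf = 314.1707 K

314.1707 K


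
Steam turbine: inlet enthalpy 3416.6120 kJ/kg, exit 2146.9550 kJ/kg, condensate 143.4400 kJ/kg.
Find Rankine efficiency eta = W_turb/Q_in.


W = 1269.6570 kJ/kg
Q_in = 3273.1720 kJ/kg
eta = 0.3879 = 38.7898%

eta = 38.7898%


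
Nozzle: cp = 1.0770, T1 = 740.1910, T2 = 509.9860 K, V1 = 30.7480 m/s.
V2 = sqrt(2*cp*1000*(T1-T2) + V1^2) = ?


dT = 230.2050 K
2*cp*1000*dT = 495861.5700
V1^2 = 945.4395
V2 = sqrt(496807.0095) = 704.8454 m/s

704.8454 m/s


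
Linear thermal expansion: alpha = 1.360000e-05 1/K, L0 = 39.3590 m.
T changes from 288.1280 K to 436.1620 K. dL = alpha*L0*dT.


dT = 148.0340 K
dL = 1.360000e-05 * 39.3590 * 148.0340 = 0.079240 m
L_final = 39.438240 m

dL = 0.079240 m


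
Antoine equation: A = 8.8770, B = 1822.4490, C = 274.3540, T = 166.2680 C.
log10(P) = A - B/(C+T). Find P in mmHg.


C+T = 440.6220
B/(C+T) = 4.1361
log10(P) = 8.8770 - 4.1361 = 4.7409
P = 10^4.7409 = 55070.2910 mmHg

55070.2910 mmHg


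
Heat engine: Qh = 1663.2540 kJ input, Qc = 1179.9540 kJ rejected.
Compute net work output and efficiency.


W = 1663.2540 - 1179.9540 = 483.3000 kJ
eta = 483.3000 / 1663.2540 = 0.2906 = 29.0575%

W = 483.3000 kJ, eta = 29.0575%


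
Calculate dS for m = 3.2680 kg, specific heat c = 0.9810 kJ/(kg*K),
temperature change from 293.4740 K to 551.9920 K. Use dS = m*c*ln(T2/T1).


T2/T1 = 1.8809
ln(T2/T1) = 0.6317
dS = 3.2680 * 0.9810 * 0.6317 = 2.0253 kJ/K

2.0253 kJ/K


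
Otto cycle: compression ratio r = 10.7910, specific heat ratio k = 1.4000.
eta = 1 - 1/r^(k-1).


r^(k-1) = 2.5896
eta = 1 - 1/2.5896 = 0.6138 = 61.3833%

61.3833%
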